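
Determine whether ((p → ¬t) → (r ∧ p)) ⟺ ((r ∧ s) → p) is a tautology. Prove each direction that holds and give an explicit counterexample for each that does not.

Forward direction. Assume the antecedent. If p is true, (r ∧ s) → p reduces to true regardless of the other variables. If p is false, the antecedent cannot hold. Either way (r ∧ s) → p holds.

Converse. This fails. Under t = F, s = F, p = F, r = F, the left side is false but the right side is true.

Not equivalent: only (⇒) holds.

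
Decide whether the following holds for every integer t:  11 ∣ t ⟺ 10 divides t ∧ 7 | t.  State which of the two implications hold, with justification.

Forward direction. This fails: take t = 11. Certainly 11 ∣ 11, but 10 ∤ 11.

Converse. This fails: take t = 70. Both 10 ∣ 70 and 7 ∣ 70, yet 70 is not a multiple of 11 (since 70 = 6·11 + 4), so 11 ∤ 70.

Neither implication holds.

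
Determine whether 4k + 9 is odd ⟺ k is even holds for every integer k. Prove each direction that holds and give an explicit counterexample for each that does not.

Not equivalent: only (⇐) holds.

(→) This fails: take k = 3. Then 4k + 9 = 21, which is odd, yet k = 3 is odd, not even.

(←) Suppose k is even. Since 4 is even, 4k is even for every k, so 4k + 9 has the same parity as 9, which is odd. Hence 4k + 9 is odd.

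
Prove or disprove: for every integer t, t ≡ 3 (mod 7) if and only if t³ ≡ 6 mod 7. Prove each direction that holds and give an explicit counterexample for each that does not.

Only the forward direction holds.

(←) This fails: take t = 5. Then 5³ = 125 ≡ 6 (mod 7), yet 5 ≡ 5 (mod 7), not 3.

(→) Suppose t ≡ 3 (mod 7). Write t = 7j + 3. Then (7j + 3)³ = 343j³ + 441j² + 189j + 27 = 7(49j³ + 63j² + 27j + 3) + 6, so t³ ≡ 6 (mod 7).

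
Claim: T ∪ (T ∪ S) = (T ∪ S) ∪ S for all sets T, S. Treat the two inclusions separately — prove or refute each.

The two sets are equal.

Forward inclusion. Let x ∈ T ∪ (T ∪ S). Then either x ∈ T and x ∉ S; or x ∈ S and x ∉ T; or x ∈ T ∩ S. In each case x ∈ (T ∪ S) ∪ S, so T ∪ (T ∪ S) ⊆ (T ∪ S) ∪ S.

Reverse inclusion. Let x ∈ (T ∪ S) ∪ S. Then either x ∈ T and x ∉ S; or x ∈ S and x ∉ T; or x ∈ T ∩ S. In each case x ∈ T ∪ (T ∪ S), so (T ∪ S) ∪ S ⊆ T ∪ (T ∪ S).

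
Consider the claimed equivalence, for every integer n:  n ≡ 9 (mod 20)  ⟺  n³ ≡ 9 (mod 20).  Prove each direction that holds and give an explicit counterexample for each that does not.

[⇒] Suppose n ≡ 9 (mod 20). Write n = 20j + 9. Then (20j + 9)³ = 8000j³ + 10800j² + 4860j + 729 = 20(400j³ + 540j² + 243j + 36) + 9, so n³ ≡ 9 (mod 20).

[⇐] Conversely, suppose n³ ≡ 9 (mod 20). The only residue r in {0, …, 19} with r³ ≡ 9 (mod 20) is r = 9, so n ≡ 9 (mod 20).

The biconditional holds.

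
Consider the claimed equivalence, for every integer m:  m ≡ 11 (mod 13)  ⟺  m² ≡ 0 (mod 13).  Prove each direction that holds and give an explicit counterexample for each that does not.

Both directions fail.

(⇒) This fails: take m = 11. Then 11 ≡ 11 (mod 13), but 11² = 121 ≡ 4 (mod 13), not 0.

(⇐) This fails: take m = 0. Then 0² = 0 ≡ 0 (mod 13), yet 0 ≡ 0 (mod 13), not 11.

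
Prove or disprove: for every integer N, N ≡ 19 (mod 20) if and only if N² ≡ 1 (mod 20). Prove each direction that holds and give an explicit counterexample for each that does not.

(⇐) This fails: take N = 1. Then 1² = 1 ≡ 1 (mod 20), yet 1 ≡ 1 (mod 20), not 19.

(⇒) Suppose N ≡ 19 (mod 20). Write N = 20j + 19. Then (20j + 19)² = 400j² + 760j + 361 = 20(20j² + 38j + 18) + 1, so N² ≡ 1 (mod 20).

(⇒) holds; (⇐) fails.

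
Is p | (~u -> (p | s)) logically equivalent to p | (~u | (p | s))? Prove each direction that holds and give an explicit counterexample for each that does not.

Neither direction holds.

(→) This fails. Under s = F, u = T, p = F, the left side is true but the right side is false.

(←) This fails. Under s = F, u = F, p = F, the left side is false but the right side is true.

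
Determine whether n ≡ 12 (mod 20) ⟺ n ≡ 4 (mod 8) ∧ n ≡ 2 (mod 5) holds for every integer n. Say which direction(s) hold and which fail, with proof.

Only the reverse direction holds.

(⇒) This fails: n = 32 gives 32 ≡ 12 (mod 20) but 32 ≡ 0 (mod 8), so the conjunction on the right does not hold.

(⇐) Conversely, if n ≡ 4 (mod 8) and n ≡ 2 (mod 5), then by the Chinese remainder theorem n ≡ 12 (mod 40). Since 12 ≡ 12 (mod 20) and 20 ∣ 40, we get n ≡ 12 (mod 20).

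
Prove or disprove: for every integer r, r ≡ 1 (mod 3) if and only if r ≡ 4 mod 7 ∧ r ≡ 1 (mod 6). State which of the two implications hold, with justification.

Only the reverse direction holds.

(→) This fails: r = 1 gives 1 ≡ 1 (mod 3) but 1 ≡ 1 (mod 7), so the conjunction on the right does not hold.

(←) Conversely, if r ≡ 4 (mod 7) and r ≡ 1 (mod 6), then by the Chinese remainder theorem r ≡ 25 (mod 42). Since 25 ≡ 1 (mod 3) and 3 ∣ 42, we get r ≡ 1 (mod 3).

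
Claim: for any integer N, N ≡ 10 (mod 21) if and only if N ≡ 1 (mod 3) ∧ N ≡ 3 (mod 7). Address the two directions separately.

(⇐) If N ≡ 1 (mod 3) and N ≡ 3 (mod 7), then by the Chinese remainder theorem N ≡ 10 (mod 21). This is exactly N ≡ 10 (mod 21).

(⇒) Suppose N ≡ 10 (mod 21); write N = 21j + 10. Since 3 ∣ 21, reducing mod 3 gives N ≡ 10 ≡ 1 (mod 3); since 7 ∣ 21, reducing mod 7 gives N ≡ 10 ≡ 3 (mod 7).

Both directions hold; the statement is true.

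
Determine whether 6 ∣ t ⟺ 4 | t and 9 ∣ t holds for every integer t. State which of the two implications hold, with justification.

Forward direction. This fails: take t = 6. Certainly 6 ∣ 6, but 4 ∤ 6.

Converse. Suppose 4 ∣ t and 9 ∣ t. Any common multiple of 4 and 9 is a multiple of their lcm; here gcd(4, 9) = 1, so lcm(4, 9) = 4·9 = 36, so 36 ∣ t. Since 6 ∣ 36, it follows that 6 ∣ t.

Only the converse holds.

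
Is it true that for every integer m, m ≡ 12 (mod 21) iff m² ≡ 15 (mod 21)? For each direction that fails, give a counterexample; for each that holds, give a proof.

[⇒] This fails: take m = 12. Then 12 ≡ 12 (mod 21), but 12² = 144 ≡ 18 (mod 21), not 15.

[⇐] This fails: take m = 6. Then 6² = 36 ≡ 15 (mod 21), yet 6 ≡ 6 (mod 21), not 12.

Neither direction holds.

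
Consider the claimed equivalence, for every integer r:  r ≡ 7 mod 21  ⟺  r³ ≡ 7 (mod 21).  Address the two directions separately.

The biconditional holds.

[⇒] Suppose r ≡ 7 mod 21. Write r = 21j + 7. Then (21j + 7)³ = 9261j³ + 9261j² + 3087j + 343 = 21(441j³ + 441j² + 147j + 16) + 7, so r³ ≡ 7 (mod 21).

[⇐] Conversely, suppose r³ ≡ 7 (mod 21). The only residue r in {0, …, 20} with r³ ≡ 7 (mod 21) is r = 7, so r ≡ 7 (mod 21).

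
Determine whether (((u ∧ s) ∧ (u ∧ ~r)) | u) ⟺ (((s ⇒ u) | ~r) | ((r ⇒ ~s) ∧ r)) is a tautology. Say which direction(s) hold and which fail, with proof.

Only the forward implication holds.

(←) This fails. Under s = F, u = F, r = F, the left side is false but the right side is true.

(→) Assume the antecedent. If s is true, the antecedent forces (s = T, u = T, r = F) or (s = T, u = T, r = T), and the consequent holds there. If s is false, the consequent reduces to true regardless of the other variables. Either way the consequent holds.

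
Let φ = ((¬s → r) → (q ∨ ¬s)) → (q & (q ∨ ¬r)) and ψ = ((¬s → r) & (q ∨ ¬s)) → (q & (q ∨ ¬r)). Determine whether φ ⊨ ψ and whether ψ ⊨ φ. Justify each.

(⟸) This fails. Under s = F, q = F, r = F, the left side is false but the right side is true.

(⟹) Assume the antecedent. If s is true, the consequent reduces to true regardless of the other variables. If s is false, the antecedent forces (s = F, q = T, r = F) or (s = F, q = T, r = T), and the consequent holds there. Either way the consequent holds.

Only the forward implication holds.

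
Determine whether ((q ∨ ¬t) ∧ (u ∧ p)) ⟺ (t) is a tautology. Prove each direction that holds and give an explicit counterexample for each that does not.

(⇒) fails and (⇐) fails.

Forward direction. This fails. Under u = T, q = F, p = T, t = F, the left side is true but the right side is false.

Converse. This fails. Under u = F, q = F, p = F, t = T, the left side is false but the right side is true.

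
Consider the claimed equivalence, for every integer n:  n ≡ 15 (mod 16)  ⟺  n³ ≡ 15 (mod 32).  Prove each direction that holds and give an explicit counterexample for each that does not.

(→) This fails: take n = 31. Then 31 ≡ 15 (mod 16), but 31³ = 29791 ≡ 31 (mod 32), not 15.

(←) Conversely, the residues r modulo 32 with r³ ≡ 15 (mod 32) are exactly {15}, and each is ≡ 15 (mod 16).

(⇒) fails; (⇐) holds.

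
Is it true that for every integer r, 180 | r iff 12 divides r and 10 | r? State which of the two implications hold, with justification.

(→) If 180 ∣ r, write r = 180q. Since 180 = 15·12, r = 12·(15q), so 12 ∣ r; and since 180 = 18·10, r = 10·(18q), so 10 ∣ r.

(←) This fails: take r = 60. Both 12 ∣ 60 and 10 ∣ 60, yet 60 is not a multiple of 180 (since 60 = 0·180 + 60), so 180 ∤ 60.

(⇒) holds; (⇐) fails.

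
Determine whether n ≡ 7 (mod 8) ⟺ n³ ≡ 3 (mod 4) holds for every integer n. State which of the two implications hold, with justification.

(⇒) holds; (⇐) fails.

[⇒] Suppose n ≡ 7 (mod 8). Then n³ ≡ 7³ = 343 (mod 8), and since 4 ∣ 8, also n³ ≡ 3 (mod 4).

[⇐] This fails: take n = 3. Then 3³ = 27 ≡ 3 (mod 4), yet 3 ≡ 3 (mod 8), not 7.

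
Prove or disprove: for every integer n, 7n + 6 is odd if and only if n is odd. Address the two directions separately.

Both directions hold; the statement is true.

Forward direction. Suppose 7n + 6 is odd. Since 7 is odd, 7n and n have the same parity, so 7n + 6 ≡ n + 6 (mod 2). As 6 is even, 7n + 6 is odd exactly when n is odd. Thus n is odd.

Converse. Suppose n is odd; write n = 2j + 1. Then 7n + 6 = 7·(2j + 1) + 6 = 2·7j + 13, which is odd.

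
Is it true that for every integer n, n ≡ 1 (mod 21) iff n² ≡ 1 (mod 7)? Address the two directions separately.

Forward direction. Suppose n ≡ 1 (mod 21). Then n² ≡ 1² = 1 (mod 21), and since 7 ∣ 21, also n² ≡ 1 (mod 7).

Converse. This fails: take n = 6. Then 6² = 36 ≡ 1 (mod 7), yet 6 ≡ 6 (mod 21), not 1.

(⇒) holds; (⇐) fails.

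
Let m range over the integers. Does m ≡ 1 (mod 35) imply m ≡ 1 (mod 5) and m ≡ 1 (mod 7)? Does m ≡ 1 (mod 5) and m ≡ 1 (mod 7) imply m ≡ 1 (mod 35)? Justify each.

Equivalent; both directions hold.

[⇐] If m ≡ 1 (mod 5) and m ≡ 1 (mod 7), then by the Chinese remainder theorem m ≡ 1 (mod 35). This is exactly m ≡ 1 (mod 35).

[⇒] Suppose m ≡ 1 (mod 35); write m = 35j + 1. Since 5 ∣ 35, reducing mod 5 gives m ≡ 1 (mod 5); since 7 ∣ 35, reducing mod 7 gives m ≡ 1 (mod 7).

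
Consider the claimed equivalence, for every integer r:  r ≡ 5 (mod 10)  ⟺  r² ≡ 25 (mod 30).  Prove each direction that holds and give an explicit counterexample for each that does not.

Not equivalent: only (⇐) holds.

Forward direction. This fails: take r = 15. Then 15 ≡ 5 (mod 10), but 15² = 225 ≡ 15 (mod 30), not 25.

Converse. The residues r modulo 30 with r² ≡ 25 (mod 30) are exactly {5, 25}, and each is ≡ 5 (mod 10).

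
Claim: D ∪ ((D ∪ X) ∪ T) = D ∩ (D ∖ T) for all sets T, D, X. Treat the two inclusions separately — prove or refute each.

Forward inclusion. This inclusion fails. Take T = {1}, D = ∅, X = ∅; then 1 ∈ D ∪ ((D ∪ X) ∪ T) but 1 ∉ D ∩ (D ∖ T).

Reverse inclusion. Let x ∈ D ∩ (D ∖ T). Then either x ∈ D and x ∉ T, X; or x ∈ D ∩ X and x ∉ T. In each case x ∈ D ∪ ((D ∪ X) ∪ T), so D ∩ (D ∖ T) ⊆ D ∪ ((D ∪ X) ∪ T).

The sets are not equal: only the reverse inclusion holds.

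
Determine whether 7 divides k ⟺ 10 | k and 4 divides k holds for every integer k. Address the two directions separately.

(→) This fails: take k = 7. Certainly 7 ∣ 7, but 10 ∤ 7.

(←) This fails: take k = 20. Both 10 ∣ 20 and 4 ∣ 20, yet 20 is not a multiple of 7 (since 20 = 2·7 + 6), so 7 ∤ 20.

Neither implication holds.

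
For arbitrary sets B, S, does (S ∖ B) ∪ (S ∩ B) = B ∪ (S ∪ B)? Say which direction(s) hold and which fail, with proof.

The sets are not equal: only the forward inclusion holds.

(⊆) Let x ∈ (S ∖ B) ∪ (S ∩ B). Then either x ∈ S and x ∉ B; or x ∈ B ∩ S. In each case x ∈ B ∪ (S ∪ B), so (S ∖ B) ∪ (S ∩ B) ⊆ B ∪ (S ∪ B).

(⊇) This inclusion fails. Take B = {1}, S = ∅; then 1 ∈ B ∪ (S ∪ B) but 1 ∉ (S ∖ B) ∪ (S ∩ B).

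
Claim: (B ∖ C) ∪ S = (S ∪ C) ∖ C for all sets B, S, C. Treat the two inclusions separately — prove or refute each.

Only the reverse inclusion holds.

(⟸) Let x ∈ (S ∪ C) ∖ C. Then either x ∈ S and x ∉ B, C; or x ∈ B ∩ S and x ∉ C. In each case x ∈ (B ∖ C) ∪ S, so (S ∪ C) ∖ C ⊆ (B ∖ C) ∪ S.

(⟹) This inclusion fails. Take B = {1}, S = ∅, C = ∅; then 1 ∈ (B ∖ C) ∪ S but 1 ∉ (S ∪ C) ∖ C.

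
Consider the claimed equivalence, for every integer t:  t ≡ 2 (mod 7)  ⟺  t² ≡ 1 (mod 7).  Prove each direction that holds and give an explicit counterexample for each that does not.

Forward direction. This fails: take t = 2. Then 2 ≡ 2 (mod 7), but 2² = 4 ≡ 4 (mod 7), not 1.

Converse. This fails: take t = 1. Then 1² = 1 ≡ 1 (mod 7), yet 1 ≡ 1 (mod 7), not 2.

Both directions fail.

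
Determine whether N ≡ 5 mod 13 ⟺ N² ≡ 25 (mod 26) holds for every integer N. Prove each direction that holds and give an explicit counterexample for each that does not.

(⇒) fails and (⇐) fails.

[⇒] This fails: take N = 18. Then 18 ≡ 5 (mod 13), but 18² = 324 ≡ 12 (mod 26), not 25.

[⇐] This fails: take N = 21. Then 21² = 441 ≡ 25 (mod 26), yet 21 ≡ 8 (mod 13), not 5.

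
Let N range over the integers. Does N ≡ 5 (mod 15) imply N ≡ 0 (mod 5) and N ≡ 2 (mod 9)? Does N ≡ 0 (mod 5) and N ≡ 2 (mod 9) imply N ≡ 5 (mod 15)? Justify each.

[⇒] This fails: N = 35 gives 35 ≡ 5 (mod 15) but 35 ≡ 8 (mod 9), so the conjunction on the right does not hold.

[⇐] Conversely, if N ≡ 0 (mod 5) and N ≡ 2 (mod 9), then by the Chinese remainder theorem N ≡ 20 (mod 45). Since 20 ≡ 5 (mod 15) and 15 ∣ 45, we get N ≡ 5 (mod 15).

Only the reverse direction holds.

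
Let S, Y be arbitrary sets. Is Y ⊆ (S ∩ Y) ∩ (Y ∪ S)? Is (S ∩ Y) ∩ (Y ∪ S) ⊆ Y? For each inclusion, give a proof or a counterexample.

Forward inclusion. This inclusion fails. Take S = ∅, Y = {1}; then 1 ∈ Y but 1 ∉ (S ∩ Y) ∩ (Y ∪ S).

Reverse inclusion. Let x ∈ (S ∩ Y) ∩ (Y ∪ S). Then x ∈ S ∩ Y, from which x ∈ Y.

(⊆) fails; (⊇) holds.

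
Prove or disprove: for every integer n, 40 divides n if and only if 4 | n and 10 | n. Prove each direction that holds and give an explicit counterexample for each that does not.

(⇐) This fails: take n = 20. Both 4 ∣ 20 and 10 ∣ 20, yet 20 is not a multiple of 40 (since 20 = 0·40 + 20), so 40 ∤ 20.

(⇒) If 40 ∣ n, write n = 40q. Since 40 = 10·4, n = 4·(10q), so 4 ∣ n; and since 40 = 4·10, n = 10·(4q), so 10 ∣ n.

The forward direction holds; the converse fails.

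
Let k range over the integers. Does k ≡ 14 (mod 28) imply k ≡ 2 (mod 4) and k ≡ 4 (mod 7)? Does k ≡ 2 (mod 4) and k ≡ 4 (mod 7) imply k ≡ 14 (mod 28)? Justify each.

[⇒] This fails: k = 14 gives 14 ≡ 14 (mod 28) but 14 ≡ 0 (mod 7), so the conjunction on the right does not hold.

[⇐] This fails: k = 18 satisfies both congruences on the right (18 ≡ 2 mod 4 and 18 ≡ 4 mod 7) yet 18 ≡ 18 (mod 28), not 14.

Neither direction holds.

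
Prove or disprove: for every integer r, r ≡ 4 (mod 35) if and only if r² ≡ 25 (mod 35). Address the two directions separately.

Both directions fail.

[⇒] This fails: take r = 4. Then 4 ≡ 4 (mod 35), but 4² = 16 ≡ 16 (mod 35), not 25.

[⇐] This fails: take r = 5. Then 5² = 25 ≡ 25 (mod 35), yet 5 ≡ 5 (mod 35), not 4.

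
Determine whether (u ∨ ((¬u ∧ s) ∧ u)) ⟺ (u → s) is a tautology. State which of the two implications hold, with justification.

[⇒] This fails. Under s = F, u = T, the left side is true but the right side is false.

[⇐] This fails. Under s = F, u = F, the left side is false but the right side is true.

Neither implication holds.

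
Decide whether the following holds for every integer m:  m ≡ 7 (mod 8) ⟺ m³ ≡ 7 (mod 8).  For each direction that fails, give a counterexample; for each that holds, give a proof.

Equivalent; both directions hold.

Forward direction. Suppose m ≡ 7 (mod 8). Write m = 8j + 7. Then (8j + 7)³ = 512j³ + 1344j² + 1176j + 343 = 8(64j³ + 168j² + 147j + 42) + 7, so m³ ≡ 7 (mod 8).

Converse. Suppose m³ ≡ 7 (mod 8). The only residue r in {0, …, 7} with r³ ≡ 7 (mod 8) is r = 7, so m ≡ 7 (mod 8).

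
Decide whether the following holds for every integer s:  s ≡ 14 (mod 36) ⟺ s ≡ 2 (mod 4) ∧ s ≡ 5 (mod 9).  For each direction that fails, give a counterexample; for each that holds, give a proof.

(⇐) If s ≡ 2 (mod 4) and s ≡ 5 (mod 9), then by the Chinese remainder theorem s ≡ 14 (mod 36). This is exactly s ≡ 14 (mod 36).

(⇒) Suppose s ≡ 14 (mod 36); write s = 36j + 14. Since 4 ∣ 36, reducing mod 4 gives s ≡ 14 ≡ 2 (mod 4); since 9 ∣ 36, reducing mod 9 gives s ≡ 14 ≡ 5 (mod 9).

The biconditional holds.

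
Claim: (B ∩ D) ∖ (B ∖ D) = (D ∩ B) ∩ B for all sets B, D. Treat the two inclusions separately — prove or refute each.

The two sets are equal.

Forward inclusion. Let x ∈ (B ∩ D) ∖ (B ∖ D). Then x ∈ B ∩ D, from which x ∈ (D ∩ B) ∩ B.

Reverse inclusion. Let x ∈ (D ∩ B) ∩ B. Then x ∈ B ∩ D, from which x ∈ (B ∩ D) ∖ (B ∖ D).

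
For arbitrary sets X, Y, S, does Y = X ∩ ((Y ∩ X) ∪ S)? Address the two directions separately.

(⊆) fails and (⊇) fails.

(⟹) This inclusion fails. Take X = ∅, Y = {1}, S = ∅; then 1 ∈ Y but 1 ∉ X ∩ ((Y ∩ X) ∪ S).

(⟸) This inclusion fails. Take X = {1}, Y = ∅, S = {1}; then 1 ∈ X ∩ ((Y ∩ X) ∪ S) but 1 ∉ Y.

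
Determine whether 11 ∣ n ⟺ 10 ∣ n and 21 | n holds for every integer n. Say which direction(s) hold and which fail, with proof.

(→) This fails: take n = 11. Certainly 11 ∣ 11, but 10 ∤ 11.

(←) This fails: take n = 210. Both 10 ∣ 210 and 21 ∣ 210, yet 210 is not a multiple of 11 (since 210 = 19·11 + 1), so 11 ∤ 210.

(⇒) fails and (⇐) fails.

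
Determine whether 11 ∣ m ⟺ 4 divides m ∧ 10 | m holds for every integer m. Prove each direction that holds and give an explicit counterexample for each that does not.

(⇒) fails and (⇐) fails.

(⟹) This fails: take m = 11. Certainly 11 ∣ 11, but 4 ∤ 11.

(⟸) This fails: take m = 20. Both 4 ∣ 20 and 10 ∣ 20, yet 20 is not a multiple of 11 (since 20 = 1·11 + 9), so 11 ∤ 20.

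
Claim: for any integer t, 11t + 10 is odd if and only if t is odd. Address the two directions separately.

Both directions hold.

(⟸) Suppose t is odd; write t = 2j + 1. Then 11t + 10 = 11·(2j + 1) + 10 = 2·11j + 21, which is odd.

(⟹) Suppose 11t + 10 is odd. Since 11 is odd, 11t and t have the same parity, so 11t + 10 ≡ t + 10 (mod 2). As 10 is even, 11t + 10 is odd exactly when t is odd. Thus t is odd.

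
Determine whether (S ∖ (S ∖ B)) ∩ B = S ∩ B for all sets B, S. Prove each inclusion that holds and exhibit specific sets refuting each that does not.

(⊆) Let x ∈ (S ∖ (S ∖ B)) ∩ B. Then x ∈ B ∩ S, from which x ∈ S ∩ B.

(⊇) Let x ∈ S ∩ B. Then x ∈ B ∩ S, from which x ∈ (S ∖ (S ∖ B)) ∩ B.

Both inclusions hold; the sets are equal.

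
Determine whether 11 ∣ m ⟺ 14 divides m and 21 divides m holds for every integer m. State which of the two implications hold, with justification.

[⇒] This fails: take m = 11. Certainly 11 ∣ 11, but 14 ∤ 11.

[⇐] This fails: take m = 42. Both 14 ∣ 42 and 21 ∣ 42, yet 42 is not a multiple of 11 (since 42 = 3·11 + 9), so 11 ∤ 42.

(⇒) fails and (⇐) fails.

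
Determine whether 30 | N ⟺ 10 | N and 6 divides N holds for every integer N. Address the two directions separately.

[⇒] If 30 ∣ N, write N = 30q. Since 30 = 3·10, N = 10·(3q), so 10 ∣ N; and since 30 = 5·6, N = 6·(5q), so 6 ∣ N.

[⇐] Suppose 10 ∣ N and 6 ∣ N. Any common multiple of 10 and 6 is a multiple of their lcm; here lcm(10, 6) = 10·6/gcd(10, 6) = 60/2 = 30, so 30 ∣ N.

Both implications hold.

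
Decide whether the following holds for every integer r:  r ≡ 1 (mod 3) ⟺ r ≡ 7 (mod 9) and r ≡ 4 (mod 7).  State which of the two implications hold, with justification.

The forward direction fails; the converse holds.

(→) This fails: r = 1 gives 1 ≡ 1 (mod 3) but 1 ≡ 1 (mod 9), so the conjunction on the right does not hold.

(←) Conversely, if r ≡ 7 (mod 9) and r ≡ 4 (mod 7), then by the Chinese remainder theorem r ≡ 25 (mod 63). Since 25 ≡ 1 (mod 3) and 3 ∣ 63, we get r ≡ 1 (mod 3).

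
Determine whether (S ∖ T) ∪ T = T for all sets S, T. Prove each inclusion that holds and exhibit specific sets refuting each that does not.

(⊆) fails; (⊇) holds.

Forward inclusion. This inclusion fails. Take S = {1}, T = ∅; then 1 ∈ (S ∖ T) ∪ T but 1 ∉ T.

Reverse inclusion. Let x ∈ T. Then either x ∈ T and x ∉ S; or x ∈ S ∩ T. In each case x ∈ (S ∖ T) ∪ T, so T ⊆ (S ∖ T) ∪ T.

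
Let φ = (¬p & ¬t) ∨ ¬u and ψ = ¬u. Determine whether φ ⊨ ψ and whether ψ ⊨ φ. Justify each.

Only the converse holds.

[⇒] This fails. Under u = T, p = F, t = F, the left side is true but the right side is false.

[⇐] Assume the antecedent. If u is true, the antecedent cannot hold. If u is false, (¬p & ¬t) ∨ ¬u reduces to true regardless of the other variables. Either way (¬p & ¬t) ∨ ¬u holds.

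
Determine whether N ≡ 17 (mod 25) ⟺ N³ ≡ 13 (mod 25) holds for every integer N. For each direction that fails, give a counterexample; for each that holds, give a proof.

(⟹) Suppose N ≡ 17 (mod 25). Write N = 25j + 17. Then (25j + 17)³ = 15625j³ + 31875j² + 21675j + 4913 = 25(625j³ + 1275j² + 867j + 196) + 13, so N³ ≡ 13 (mod 25).

(⟸) Conversely, suppose N³ ≡ 13 (mod 25). The only residue r in {0, …, 24} with r³ ≡ 13 (mod 25) is r = 17, so N ≡ 17 (mod 25).

Both implications hold.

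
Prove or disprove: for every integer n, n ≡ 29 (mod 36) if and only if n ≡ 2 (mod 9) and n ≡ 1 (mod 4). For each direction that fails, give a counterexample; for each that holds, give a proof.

The biconditional holds.

[⇐] If n ≡ 2 (mod 9) and n ≡ 1 (mod 4), then by the Chinese remainder theorem n ≡ 29 (mod 36). This is exactly n ≡ 29 (mod 36).

[⇒] Suppose n ≡ 29 (mod 36); write n = 36j + 29. Since 9 ∣ 36, reducing mod 9 gives n ≡ 29 ≡ 2 (mod 9); since 4 ∣ 36, reducing mod 4 gives n ≡ 29 ≡ 1 (mod 4).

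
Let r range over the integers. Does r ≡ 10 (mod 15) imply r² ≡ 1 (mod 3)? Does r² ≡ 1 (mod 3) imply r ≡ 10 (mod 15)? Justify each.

Forward direction. Suppose r ≡ 10 (mod 15). Then r² ≡ 10² = 100 (mod 15), and since 3 ∣ 15, also r² ≡ 1 (mod 3).

Converse. This fails: take r = 1. Then 1² = 1 ≡ 1 (mod 3), yet 1 ≡ 1 (mod 15), not 10.

Only the forward direction holds.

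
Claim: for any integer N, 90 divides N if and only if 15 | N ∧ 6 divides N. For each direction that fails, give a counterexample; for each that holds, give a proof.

Only the forward implication holds.

(⟹) If 90 ∣ N, write N = 90q. Since 90 = 6·15, N = 15·(6q), so 15 ∣ N; and since 90 = 15·6, N = 6·(15q), so 6 ∣ N.

(⟸) This fails: take N = 30. Both 15 ∣ 30 and 6 ∣ 30, yet 30 is not a multiple of 90 (since 30 = 0·90 + 30), so 90 ∤ 30.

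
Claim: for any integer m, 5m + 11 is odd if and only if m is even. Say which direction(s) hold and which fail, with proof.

(⇒) Suppose 5m + 11 is odd. Since 5 is odd, 5m and m have the same parity, so 5m + 11 ≡ m + 11 (mod 2). As 11 is odd, 5m + 11 is odd exactly when m is even. Thus m is even.

(⇐) Conversely, suppose m is even; write m = 2j. Then 5m + 11 = 5·(2j) + 11 = 2·5j + 11, which is odd.

The biconditional holds.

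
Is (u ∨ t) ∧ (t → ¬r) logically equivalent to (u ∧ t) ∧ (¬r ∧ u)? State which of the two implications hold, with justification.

(⇒) fails; (⇐) holds.

(⟹) This fails. Under t = T, u = F, r = F, the left side is true but the right side is false.

(⟸) Assume the antecedent. If t is true, the antecedent forces (t = T, u = T, r = F), and (u ∨ t) ∧ (t → ¬r) holds there. If t is false, the antecedent cannot hold. Either way (u ∨ t) ∧ (t → ¬r) holds.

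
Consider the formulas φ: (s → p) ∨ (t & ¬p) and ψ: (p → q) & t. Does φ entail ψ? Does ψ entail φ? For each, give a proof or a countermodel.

Not equivalent: only (⇐) holds.

(⇒) This fails. Under t = F, p = F, q = F, s = F, the left side is true but the right side is false.

(⇐) Assume the antecedent. If t is true, (s → p) ∨ (t & ¬p) reduces to true regardless of the other variables. If t is false, the antecedent cannot hold. Either way (s → p) ∨ (t & ¬p) holds.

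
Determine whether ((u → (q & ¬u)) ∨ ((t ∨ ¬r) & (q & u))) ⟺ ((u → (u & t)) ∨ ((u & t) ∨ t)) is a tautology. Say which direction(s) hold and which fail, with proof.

(→) This fails. Under q = T, r = F, t = F, u = T, the left side is true but the right side is false.

(←) This fails. Under q = F, r = F, t = T, u = T, the left side is false but the right side is true.

(⇒) fails and (⇐) fails.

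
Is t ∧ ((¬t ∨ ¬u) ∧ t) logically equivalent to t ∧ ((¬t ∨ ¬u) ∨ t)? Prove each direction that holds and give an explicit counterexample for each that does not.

[⇒] Assume the antecedent. If t is true, t ∧ ((¬t ∨ ¬u) ∨ t) reduces to true regardless of the other variables. If t is false, the antecedent cannot hold. Either way t ∧ ((¬t ∨ ¬u) ∨ t) holds.

[⇐] This fails. Under t = T, u = T, the left side is false but the right side is true.

(⇒) holds; (⇐) fails.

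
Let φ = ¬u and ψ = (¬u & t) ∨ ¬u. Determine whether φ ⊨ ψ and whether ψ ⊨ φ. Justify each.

[⇒] Assume the antecedent. If t is true, the antecedent forces (t = T, u = F), and (¬u & t) ∨ ¬u holds there. If t is false, the antecedent forces (t = F, u = F), and (¬u & t) ∨ ¬u holds there. Either way (¬u & t) ∨ ¬u holds.

[⇐] Assume the antecedent. If t is true, the antecedent forces (t = T, u = F), and ¬u holds there. If t is false, the antecedent forces (t = F, u = F), and ¬u holds there. Either way ¬u holds.

The biconditional holds.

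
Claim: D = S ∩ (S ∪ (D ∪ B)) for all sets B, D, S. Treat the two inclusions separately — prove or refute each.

Forward inclusion. This inclusion fails. Take B = ∅, D = {1}, S = ∅; then 1 ∈ D but 1 ∉ S ∩ (S ∪ (D ∪ B)).

Reverse inclusion. This inclusion fails. Take B = ∅, D = ∅, S = {1}; then 1 ∈ S ∩ (S ∪ (D ∪ B)) but 1 ∉ D.

(⊆) fails and (⊇) fails.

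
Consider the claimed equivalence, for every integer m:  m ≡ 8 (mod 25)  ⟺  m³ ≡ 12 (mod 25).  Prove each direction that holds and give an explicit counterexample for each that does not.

The biconditional holds.

(→) Suppose m ≡ 8 (mod 25). Write m = 25j + 8. Then (25j + 8)³ = 15625j³ + 15000j² + 4800j + 512 = 25(625j³ + 600j² + 192j + 20) + 12, so m³ ≡ 12 (mod 25).

(←) Conversely, suppose m³ ≡ 12 (mod 25). The only residue r in {0, …, 24} with r³ ≡ 12 (mod 25) is r = 8, so m ≡ 8 (mod 25).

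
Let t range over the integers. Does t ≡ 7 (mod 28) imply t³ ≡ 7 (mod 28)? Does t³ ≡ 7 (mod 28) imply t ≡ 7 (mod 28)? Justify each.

(→) Suppose t ≡ 7 (mod 28). Write t = 28j + 7. Then (28j + 7)³ = 21952j³ + 16464j² + 4116j + 343 = 28(784j³ + 588j² + 147j + 12) + 7, so t³ ≡ 7 (mod 28).

(←) Conversely, suppose t³ ≡ 7 (mod 28). The only residue r in {0, …, 27} with r³ ≡ 7 (mod 28) is r = 7, so t ≡ 7 (mod 28).

Both directions hold; the statement is true.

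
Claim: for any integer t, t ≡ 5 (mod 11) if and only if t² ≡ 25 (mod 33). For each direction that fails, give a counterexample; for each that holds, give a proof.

[⇒] This fails: take t = 27. Then 27 ≡ 5 (mod 11), but 27² = 729 ≡ 3 (mod 33), not 25.

[⇐] This fails: take t = 17. Then 17² = 289 ≡ 25 (mod 33), yet 17 ≡ 6 (mod 11), not 5.

Neither direction holds.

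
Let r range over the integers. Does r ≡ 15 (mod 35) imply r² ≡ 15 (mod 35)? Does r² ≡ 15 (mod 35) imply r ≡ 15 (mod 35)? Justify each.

[⇒] Suppose r ≡ 15 (mod 35). Write r = 35j + 15. Then (35j + 15)² = 1225j² + 1050j + 225 = 35(35j² + 30j + 6) + 15, so r² ≡ 15 (mod 35).

[⇐] This fails: take r = 20. Then 20² = 400 ≡ 15 (mod 35), yet 20 ≡ 20 (mod 35), not 15.

Not equivalent: only (⇒) holds.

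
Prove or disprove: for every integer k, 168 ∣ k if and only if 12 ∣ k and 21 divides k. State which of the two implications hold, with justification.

Only the forward implication holds.

(⟹) If 168 ∣ k, write k = 168q. Since 168 = 14·12, k = 12·(14q), so 12 ∣ k; and since 168 = 8·21, k = 21·(8q), so 21 ∣ k.

(⟸) This fails: take k = 84. Both 12 ∣ 84 and 21 ∣ 84, yet 84 is not a multiple of 168 (since 84 = 0·168 + 84), so 168 ∤ 84.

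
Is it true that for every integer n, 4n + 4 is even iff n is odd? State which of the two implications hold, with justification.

(⇒) This fails: take n = 0. Then 4n + 4 = 4, which is even, yet n = 0 is even, not odd.

(⇐) Suppose n is odd. Since 4 is even, 4n is even for every n, so 4n + 4 has the same parity as 4, which is even. Hence 4n + 4 is even.

(⇒) fails; (⇐) holds.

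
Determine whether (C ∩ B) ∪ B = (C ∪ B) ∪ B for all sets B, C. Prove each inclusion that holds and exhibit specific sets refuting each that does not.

(⊆) holds; (⊇) fails.

(⊆) Let x ∈ (C ∩ B) ∪ B. Then either x ∈ B and x ∉ C; or x ∈ B ∩ C. In each case x ∈ (C ∪ B) ∪ B, so (C ∩ B) ∪ B ⊆ (C ∪ B) ∪ B.

(⊇) This inclusion fails. Take B = ∅, C = {1}; then 1 ∈ (C ∪ B) ∪ B but 1 ∉ (C ∩ B) ∪ B.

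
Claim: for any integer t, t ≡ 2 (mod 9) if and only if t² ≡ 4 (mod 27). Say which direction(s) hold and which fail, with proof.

[⇒] This fails: take t = 11. Then 11 ≡ 2 (mod 9), but 11² = 121 ≡ 13 (mod 27), not 4.

[⇐] This fails: take t = 25. Then 25² = 625 ≡ 4 (mod 27), yet 25 ≡ 7 (mod 9), not 2.

Neither direction holds.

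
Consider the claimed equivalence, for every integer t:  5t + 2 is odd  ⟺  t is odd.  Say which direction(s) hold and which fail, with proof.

(⇒) Suppose 5t + 2 is odd. Since 5 is odd, 5t and t have the same parity, so 5t + 2 ≡ t + 2 (mod 2). As 2 is even, 5t + 2 is odd exactly when t is odd. Thus t is odd.

(⇐) Conversely, suppose t is odd; write t = 2j + 1. Then 5t + 2 = 5·(2j + 1) + 2 = 2·5j + 7, which is odd.

The biconditional holds.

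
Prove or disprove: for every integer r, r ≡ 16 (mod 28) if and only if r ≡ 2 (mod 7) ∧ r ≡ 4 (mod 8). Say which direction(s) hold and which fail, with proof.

(→) This fails: r = 16 gives 16 ≡ 16 (mod 28) but 16 ≡ 0 (mod 8), so the conjunction on the right does not hold.

(←) Conversely, if r ≡ 2 (mod 7) and r ≡ 4 (mod 8), then by the Chinese remainder theorem r ≡ 44 (mod 56). Since 44 ≡ 16 (mod 28) and 28 ∣ 56, we get r ≡ 16 (mod 28).

The forward direction fails; the converse holds.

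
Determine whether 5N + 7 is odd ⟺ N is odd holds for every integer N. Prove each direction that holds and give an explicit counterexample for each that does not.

Forward direction. This fails: N = 6 gives 5N + 7 = 37, which is odd, but 6 is even, not odd.

Converse. This also fails: N = 3 is odd, but 5N + 7 = 22 is even, not odd.

(⇒) fails and (⇐) fails.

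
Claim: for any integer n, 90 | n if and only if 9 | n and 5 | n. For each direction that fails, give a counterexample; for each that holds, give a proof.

(⇒) holds; (⇐) fails.

[⇐] This fails: take n = 45. Both 9 ∣ 45 and 5 ∣ 45, yet 45 is not a multiple of 90 (since 45 = 0·90 + 45), so 90 ∤ 45.

[⇒] If 90 ∣ n, write n = 90q. Since 90 = 10·9, n = 9·(10q), so 9 ∣ n; and since 90 = 18·5, n = 5·(18q), so 5 ∣ n.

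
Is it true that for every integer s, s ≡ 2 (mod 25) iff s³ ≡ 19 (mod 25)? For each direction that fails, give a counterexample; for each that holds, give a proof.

[⇒] This fails: take s = 2. Then 2 ≡ 2 (mod 25), but 2³ = 8 ≡ 8 (mod 25), not 19.

[⇐] This fails: take s = 14. Then 14³ = 2744 ≡ 19 (mod 25), yet 14 ≡ 14 (mod 25), not 2.

(⇒) fails and (⇐) fails.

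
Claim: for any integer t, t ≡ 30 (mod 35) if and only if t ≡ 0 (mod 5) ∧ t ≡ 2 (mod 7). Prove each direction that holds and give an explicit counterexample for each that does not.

(⇐) If t ≡ 0 (mod 5) and t ≡ 2 (mod 7), then by the Chinese remainder theorem t ≡ 30 (mod 35). This is exactly t ≡ 30 (mod 35).

(⇒) Suppose t ≡ 30 (mod 35); write t = 35j + 30. Since 5 ∣ 35, reducing mod 5 gives t ≡ 30 ≡ 0 (mod 5); since 7 ∣ 35, reducing mod 7 gives t ≡ 30 ≡ 2 (mod 7).

Both directions hold; the statement is true.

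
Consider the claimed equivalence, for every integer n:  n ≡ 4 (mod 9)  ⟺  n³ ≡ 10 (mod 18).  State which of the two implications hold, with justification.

Neither direction holds.

Forward direction. This fails: take n = 13. Then 13 ≡ 4 (mod 9), but 13³ = 2197 ≡ 1 (mod 18), not 10.

Converse. This fails: take n = 10. Then 10³ = 1000 ≡ 10 (mod 18), yet 10 ≡ 1 (mod 9), not 4.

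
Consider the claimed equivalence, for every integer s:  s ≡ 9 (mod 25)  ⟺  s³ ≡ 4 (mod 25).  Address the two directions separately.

[⇐] Suppose s³ ≡ 4 (mod 25). The only residue r in {0, …, 24} with r³ ≡ 4 (mod 25) is r = 9, so s ≡ 9 (mod 25).

[⇒] Suppose s ≡ 9 (mod 25). Write s = 25j + 9. Then (25j + 9)³ = 15625j³ + 16875j² + 6075j + 729 = 25(625j³ + 675j² + 243j + 29) + 4, so s³ ≡ 4 (mod 25).

Both directions hold; the statement is true.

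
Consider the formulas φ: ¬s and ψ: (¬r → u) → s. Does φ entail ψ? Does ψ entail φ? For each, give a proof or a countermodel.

Forward direction. This fails. Under r = T, u = F, s = F, the left side is true but the right side is false.

Converse. This fails. Under r = F, u = F, s = T, the left side is false but the right side is true.

(⇒) fails and (⇐) fails.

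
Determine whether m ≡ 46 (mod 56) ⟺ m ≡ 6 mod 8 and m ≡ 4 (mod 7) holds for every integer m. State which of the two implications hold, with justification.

[⇒] Suppose m ≡ 46 (mod 56); write m = 56j + 46. Since 8 ∣ 56, reducing mod 8 gives m ≡ 46 ≡ 6 (mod 8); since 7 ∣ 56, reducing mod 7 gives m ≡ 46 ≡ 4 (mod 7).

[⇐] Conversely, if m ≡ 6 (mod 8) and m ≡ 4 (mod 7), then by the Chinese remainder theorem m ≡ 46 (mod 56). This is exactly m ≡ 46 (mod 56).

Both implications hold.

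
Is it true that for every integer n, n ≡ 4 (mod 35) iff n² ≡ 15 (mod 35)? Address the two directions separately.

Both directions fail.

Forward direction. This fails: take n = 4. Then 4 ≡ 4 (mod 35), but 4² = 16 ≡ 16 (mod 35), not 15.

Converse. This fails: take n = 15. Then 15² = 225 ≡ 15 (mod 35), yet 15 ≡ 15 (mod 35), not 4.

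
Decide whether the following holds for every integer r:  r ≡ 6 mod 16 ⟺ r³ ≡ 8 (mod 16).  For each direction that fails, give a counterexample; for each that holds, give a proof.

(⇒) Suppose r ≡ 6 mod 16. Write r = 16j + 6. Then (16j + 6)³ = 4096j³ + 4608j² + 1728j + 216 = 16(256j³ + 288j² + 108j + 13) + 8, so r³ ≡ 8 (mod 16).

(⇐) This fails: take r = 2. Then 2³ = 8 ≡ 8 (mod 16), yet 2 ≡ 2 (mod 16), not 6.

(⇒) holds; (⇐) fails.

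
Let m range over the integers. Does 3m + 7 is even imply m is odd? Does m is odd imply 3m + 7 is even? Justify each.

[⇐] Suppose m is odd; write m = 2j + 1. Then 3m + 7 = 3·(2j + 1) + 7 = 2·3j + 10, which is even.

[⇒] Suppose 3m + 7 is even. Since 3 is odd, 3m and m have the same parity, so 3m + 7 ≡ m + 7 (mod 2). As 7 is odd, 3m + 7 is even exactly when m is odd. Thus m is odd.

Equivalent; both directions hold.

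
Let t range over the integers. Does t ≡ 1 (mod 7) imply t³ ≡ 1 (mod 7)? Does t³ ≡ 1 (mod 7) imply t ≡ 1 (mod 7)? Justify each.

Only the forward implication holds.

[⇒] Suppose t ≡ 1 (mod 7). Write t = 7j + 1. Then (7j + 1)³ = 343j³ + 147j² + 21j + 1 = 7(49j³ + 21j² + 3j) + 1, so t³ ≡ 1 (mod 7).

[⇐] This fails: take t = 2. Then 2³ = 8 ≡ 1 (mod 7), yet 2 ≡ 2 (mod 7), not 1.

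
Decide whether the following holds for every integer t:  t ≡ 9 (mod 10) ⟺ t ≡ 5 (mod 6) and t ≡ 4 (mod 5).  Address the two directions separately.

The forward direction fails; the converse holds.

(⟹) This fails: t = 9 gives 9 ≡ 9 (mod 10) but 9 ≡ 3 (mod 6), so the conjunction on the right does not hold.

(⟸) Conversely, if t ≡ 5 (mod 6) and t ≡ 4 (mod 5), then by the Chinese remainder theorem t ≡ 29 (mod 30). Since 29 ≡ 9 (mod 10) and 10 ∣ 30, we get t ≡ 9 (mod 10).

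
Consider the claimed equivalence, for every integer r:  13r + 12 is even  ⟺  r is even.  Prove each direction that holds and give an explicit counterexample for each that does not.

Both implications hold.

(⇐) Suppose r is even; write r = 2j. Then 13r + 12 = 13·(2j) + 12 = 2·13j + 12, which is even.

(⇒) Suppose 13r + 12 is even. Since 13 is odd, 13r and r have the same parity, so 13r + 12 ≡ r + 12 (mod 2). As 12 is even, 13r + 12 is even exactly when r is even. Thus r is even.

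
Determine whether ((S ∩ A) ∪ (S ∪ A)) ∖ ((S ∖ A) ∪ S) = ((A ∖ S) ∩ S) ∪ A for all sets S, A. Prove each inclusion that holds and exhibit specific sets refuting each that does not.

Only the forward inclusion holds.

(⊆) Let x ∈ ((S ∩ A) ∪ (S ∪ A)) ∖ ((S ∖ A) ∪ S). Then x ∈ A and x ∉ S, from which x ∈ ((A ∖ S) ∩ S) ∪ A.

(⊇) This inclusion fails. Take S = {1}, A = {1}; then 1 ∈ ((A ∖ S) ∩ S) ∪ A but 1 ∉ ((S ∩ A) ∪ (S ∪ A)) ∖ ((S ∖ A) ∪ S).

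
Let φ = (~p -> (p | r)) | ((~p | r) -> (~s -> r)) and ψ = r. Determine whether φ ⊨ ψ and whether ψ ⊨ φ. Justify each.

(⟹) This fails. Under r = F, p = T, s = F, the left side is true but the right side is false.

(⟸) Assume the antecedent. If r is true, the consequent reduces to true regardless of the other variables. If r is false, the antecedent cannot hold. Either way the consequent holds.

Only the reverse direction holds.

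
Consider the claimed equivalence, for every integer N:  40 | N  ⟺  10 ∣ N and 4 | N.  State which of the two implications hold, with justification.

The forward direction holds; the converse fails.

(⇒) If 40 ∣ N, write N = 40q. Since 40 = 4·10, N = 10·(4q), so 10 ∣ N; and since 40 = 10·4, N = 4·(10q), so 4 ∣ N.

(⇐) This fails: take N = 20. Both 10 ∣ 20 and 4 ∣ 20, yet 20 is not a multiple of 40 (since 20 = 0·40 + 20), so 40 ∤ 20.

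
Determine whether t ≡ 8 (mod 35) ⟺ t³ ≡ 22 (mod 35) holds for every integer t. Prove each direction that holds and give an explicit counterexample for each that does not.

Forward direction. Suppose t ≡ 8 (mod 35). Write t = 35j + 8. Then (35j + 8)³ = 42875j³ + 29400j² + 6720j + 512 = 35(1225j³ + 840j² + 192j + 14) + 22, so t³ ≡ 22 (mod 35).

Converse. This fails: take t = 18. Then 18³ = 5832 ≡ 22 (mod 35), yet 18 ≡ 18 (mod 35), not 8.

The forward direction holds; the converse fails.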